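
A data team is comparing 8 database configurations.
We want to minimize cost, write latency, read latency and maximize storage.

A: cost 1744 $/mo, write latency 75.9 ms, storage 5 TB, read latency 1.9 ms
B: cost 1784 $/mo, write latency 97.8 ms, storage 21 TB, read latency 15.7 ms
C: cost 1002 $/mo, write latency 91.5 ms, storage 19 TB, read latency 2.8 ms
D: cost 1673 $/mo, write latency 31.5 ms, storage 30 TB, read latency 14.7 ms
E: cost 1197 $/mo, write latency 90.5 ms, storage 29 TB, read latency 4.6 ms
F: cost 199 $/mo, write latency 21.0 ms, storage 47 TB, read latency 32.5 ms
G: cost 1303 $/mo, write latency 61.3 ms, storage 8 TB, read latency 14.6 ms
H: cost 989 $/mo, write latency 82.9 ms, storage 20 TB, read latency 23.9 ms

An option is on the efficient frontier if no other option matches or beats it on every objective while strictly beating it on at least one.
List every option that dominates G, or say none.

none

A: worse on cost (1744 vs 1303).
B: worse on cost (1784 vs 1303).
C: worse on write latency (91.5 vs 61.3).
D: worse on cost (1673 vs 1303).
E: worse on write latency (90.5 vs 61.3).
F: worse on read latency (32.5 vs 14.6).
H: worse on write latency (82.9 vs 61.3).
No option dominates G.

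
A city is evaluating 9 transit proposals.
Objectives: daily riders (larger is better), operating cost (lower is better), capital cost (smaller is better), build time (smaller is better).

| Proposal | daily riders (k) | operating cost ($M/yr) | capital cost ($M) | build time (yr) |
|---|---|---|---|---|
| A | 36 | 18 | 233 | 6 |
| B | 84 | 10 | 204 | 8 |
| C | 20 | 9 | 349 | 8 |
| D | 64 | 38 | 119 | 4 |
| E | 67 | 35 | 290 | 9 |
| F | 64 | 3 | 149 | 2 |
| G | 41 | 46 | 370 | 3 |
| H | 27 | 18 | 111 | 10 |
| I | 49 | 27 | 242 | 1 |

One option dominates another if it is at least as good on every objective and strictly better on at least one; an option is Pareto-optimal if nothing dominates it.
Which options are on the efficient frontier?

A: dominated by F (daily riders 64≥36, operating cost 3≤18, capital cost 149≤233, build time 2≤6).
B: not dominated (best daily riders).
C: dominated by F (daily riders 64≥20, operating cost 3≤9, capital cost 149≤349, build time 2≤8).
D: not dominated.
E: dominated by B (daily riders 84≥67, operating cost 10≤35, capital cost 204≤290, build time 8≤9).
F: not dominated (best operating cost).
G: dominated by F (daily riders 64≥41, operating cost 3≤46, capital cost 149≤370, build time 2≤3).
H: not dominated (best capital cost).
I: not dominated (best build time).

B, D, F, H, I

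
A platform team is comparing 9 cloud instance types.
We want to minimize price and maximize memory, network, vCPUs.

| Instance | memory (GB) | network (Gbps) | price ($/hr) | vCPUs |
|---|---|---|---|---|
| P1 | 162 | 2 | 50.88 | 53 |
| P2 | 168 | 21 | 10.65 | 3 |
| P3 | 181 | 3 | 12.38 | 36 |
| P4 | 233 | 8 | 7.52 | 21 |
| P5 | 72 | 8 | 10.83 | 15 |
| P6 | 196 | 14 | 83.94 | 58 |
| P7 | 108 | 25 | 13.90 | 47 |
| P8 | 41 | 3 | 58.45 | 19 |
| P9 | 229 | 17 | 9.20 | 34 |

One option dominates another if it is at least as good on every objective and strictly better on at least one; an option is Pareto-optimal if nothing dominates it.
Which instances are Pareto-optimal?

P1, P2, P3, P4, P6, P7, P9

P1: not dominated.
P2: not dominated.
P3: not dominated.
P4: not dominated (best memory).
P5: dominated by P4 (memory 233≥72, network 8≥8, price 7.52≤10.83, vCPUs 21≥15).
P6: not dominated (best vCPUs).
P7: not dominated (best network).
P8: dominated by P3 (memory 181≥41, network 3≥3, price 12.38≤58.45, vCPUs 36≥19).
P9: not dominated.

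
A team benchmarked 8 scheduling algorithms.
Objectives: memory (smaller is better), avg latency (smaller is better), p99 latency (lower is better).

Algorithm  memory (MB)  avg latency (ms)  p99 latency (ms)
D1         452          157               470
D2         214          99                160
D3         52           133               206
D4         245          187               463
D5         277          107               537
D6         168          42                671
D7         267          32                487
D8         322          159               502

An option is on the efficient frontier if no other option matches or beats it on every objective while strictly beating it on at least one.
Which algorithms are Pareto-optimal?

D1: dominated by D2 (memory 214≤452, avg latency 99≤157, p99 latency 160≤470).
D2: not dominated (best p99 latency).
D3: not dominated (best memory).
D4: dominated by D2 (memory 214≤245, avg latency 99≤187, p99 latency 160≤463).
D5: dominated by D2 (memory 214≤277, avg latency 99≤107, p99 latency 160≤537).
D6: not dominated.
D7: not dominated (best avg latency).
D8: dominated by D2 (memory 214≤322, avg latency 99≤159, p99 latency 160≤502).

D2, D3, D6, D7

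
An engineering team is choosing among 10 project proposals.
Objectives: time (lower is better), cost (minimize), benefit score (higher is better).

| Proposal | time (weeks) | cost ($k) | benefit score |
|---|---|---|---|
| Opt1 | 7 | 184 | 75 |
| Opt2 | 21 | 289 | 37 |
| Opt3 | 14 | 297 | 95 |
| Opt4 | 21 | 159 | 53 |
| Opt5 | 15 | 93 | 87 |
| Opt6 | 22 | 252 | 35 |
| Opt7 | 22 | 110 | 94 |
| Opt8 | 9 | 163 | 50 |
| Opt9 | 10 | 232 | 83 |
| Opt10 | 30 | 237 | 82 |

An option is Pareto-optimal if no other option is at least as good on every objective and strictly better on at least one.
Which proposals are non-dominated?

Opt1: not dominated (best time).
Opt2: dominated by Opt1 (time 7≤21, cost 184≤289, benefit score 75≥37).
Opt3: not dominated (best benefit score).
Opt4: dominated by Opt5 (time 15≤21, cost 93≤159, benefit score 87≥53).
Opt5: not dominated (best cost).
Opt6: dominated by Opt1 (time 7≤22, cost 184≤252, benefit score 75≥35).
Opt7: not dominated.
Opt8: not dominated.
Opt9: not dominated.
Opt10: dominated by Opt5 (time 15≤30, cost 93≤237, benefit score 87≥82).

Opt1, Opt3, Opt5, Opt7, Opt8, Opt9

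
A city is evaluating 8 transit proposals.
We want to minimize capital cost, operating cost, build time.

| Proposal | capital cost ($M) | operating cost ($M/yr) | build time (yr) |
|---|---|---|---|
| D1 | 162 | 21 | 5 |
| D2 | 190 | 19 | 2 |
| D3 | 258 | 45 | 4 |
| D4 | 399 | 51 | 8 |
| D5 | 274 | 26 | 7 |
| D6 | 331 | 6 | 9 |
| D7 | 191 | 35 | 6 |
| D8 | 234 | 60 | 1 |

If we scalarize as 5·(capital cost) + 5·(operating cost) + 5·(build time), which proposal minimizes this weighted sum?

D1: 5·162 + 5·21 + 5·5 = 940
D2: 5·190 + 5·19 + 5·2 = 1055
D3: 5·258 + 5·45 + 5·4 = 1535
D4: 5·399 + 5·51 + 5·8 = 2290
D5: 5·274 + 5·26 + 5·7 = 1535
D6: 5·331 + 5·6 + 5·9 = 1730
D7: 5·191 + 5·35 + 5·6 = 1160
D8: 5·234 + 5·60 + 5·1 = 1475
Lowest: D1 at 940.

D1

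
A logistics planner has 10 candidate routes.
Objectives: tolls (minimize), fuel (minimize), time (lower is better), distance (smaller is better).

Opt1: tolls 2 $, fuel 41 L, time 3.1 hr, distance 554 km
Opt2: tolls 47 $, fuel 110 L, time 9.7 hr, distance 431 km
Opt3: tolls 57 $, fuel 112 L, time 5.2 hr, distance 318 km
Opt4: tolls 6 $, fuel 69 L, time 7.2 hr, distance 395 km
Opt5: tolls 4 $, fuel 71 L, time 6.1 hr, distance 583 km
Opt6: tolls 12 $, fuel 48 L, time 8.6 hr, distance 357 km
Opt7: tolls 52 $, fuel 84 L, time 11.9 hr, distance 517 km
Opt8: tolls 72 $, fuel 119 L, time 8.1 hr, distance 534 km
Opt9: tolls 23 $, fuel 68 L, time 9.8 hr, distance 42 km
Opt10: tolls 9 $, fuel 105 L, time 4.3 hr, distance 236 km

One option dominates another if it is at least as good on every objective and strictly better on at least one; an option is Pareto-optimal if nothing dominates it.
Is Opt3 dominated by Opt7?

No

Opt7 vs Opt3: Opt7 is worse on time (11.9 vs 5.2), so it does not dominate Opt3.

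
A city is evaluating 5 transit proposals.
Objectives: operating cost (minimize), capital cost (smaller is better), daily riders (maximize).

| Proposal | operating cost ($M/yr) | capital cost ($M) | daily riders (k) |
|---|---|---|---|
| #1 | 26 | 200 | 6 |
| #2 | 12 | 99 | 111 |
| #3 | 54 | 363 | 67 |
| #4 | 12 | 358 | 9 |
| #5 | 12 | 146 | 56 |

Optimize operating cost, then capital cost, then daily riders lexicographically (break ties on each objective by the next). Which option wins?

First minimize operating cost: best is 12, kept {#2, #4, #5}.
Then minimize capital cost: best is 99, kept {#2}.

#2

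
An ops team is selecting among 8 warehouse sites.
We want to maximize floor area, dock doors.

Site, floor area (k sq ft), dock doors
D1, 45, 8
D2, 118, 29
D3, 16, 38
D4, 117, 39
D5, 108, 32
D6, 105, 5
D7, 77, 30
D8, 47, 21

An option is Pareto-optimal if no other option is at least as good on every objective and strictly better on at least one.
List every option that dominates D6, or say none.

D2, D4, D5

D2: floor area 118≥105, dock doors 29≥5 — dominates D6.
D4: floor area 117≥105, dock doors 39≥5 — dominates D6.
D5: floor area 108≥105, dock doors 32≥5 — dominates D6.
Others (D1, D3, D7, D8) are each worse than D6 on at least one objective.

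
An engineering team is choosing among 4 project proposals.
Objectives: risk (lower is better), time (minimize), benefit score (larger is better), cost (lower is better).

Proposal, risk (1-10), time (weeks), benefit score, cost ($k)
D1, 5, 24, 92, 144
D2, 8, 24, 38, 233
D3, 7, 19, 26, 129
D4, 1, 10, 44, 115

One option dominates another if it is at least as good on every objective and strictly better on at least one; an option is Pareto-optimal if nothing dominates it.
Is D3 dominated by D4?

D4 vs D3: risk 1≤7, time 10≤19, benefit score 44≥26, cost 115≤129 — D4 is at least as good on every objective with at least one strict improvement.

Yes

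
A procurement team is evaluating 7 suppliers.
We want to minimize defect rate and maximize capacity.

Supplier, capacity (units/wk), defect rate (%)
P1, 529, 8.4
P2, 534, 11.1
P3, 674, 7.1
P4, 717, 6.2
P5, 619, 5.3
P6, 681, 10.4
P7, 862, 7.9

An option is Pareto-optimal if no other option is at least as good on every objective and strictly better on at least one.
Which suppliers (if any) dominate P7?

P1: worse on capacity (529 vs 862).
P2: worse on capacity (534 vs 862).
P3: worse on capacity (674 vs 862).
P4: worse on capacity (717 vs 862).
P5: worse on capacity (619 vs 862).
P6: worse on capacity (681 vs 862).
No option dominates P7.

none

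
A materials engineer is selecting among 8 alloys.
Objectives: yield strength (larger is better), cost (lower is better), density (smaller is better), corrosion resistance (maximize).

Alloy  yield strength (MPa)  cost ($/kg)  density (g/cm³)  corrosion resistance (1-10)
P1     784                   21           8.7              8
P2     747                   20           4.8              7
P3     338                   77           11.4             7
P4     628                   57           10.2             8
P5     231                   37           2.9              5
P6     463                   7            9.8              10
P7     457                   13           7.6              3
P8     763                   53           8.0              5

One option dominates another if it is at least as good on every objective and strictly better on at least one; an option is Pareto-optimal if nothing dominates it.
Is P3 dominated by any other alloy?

Yes

P1 vs P3: yield strength 784≥338, cost 21≤77, density 8.7≤11.4, corrosion resistance 8≥7 — P1 is at least as good on every objective and strictly better on at least one, so P1 dominates P3.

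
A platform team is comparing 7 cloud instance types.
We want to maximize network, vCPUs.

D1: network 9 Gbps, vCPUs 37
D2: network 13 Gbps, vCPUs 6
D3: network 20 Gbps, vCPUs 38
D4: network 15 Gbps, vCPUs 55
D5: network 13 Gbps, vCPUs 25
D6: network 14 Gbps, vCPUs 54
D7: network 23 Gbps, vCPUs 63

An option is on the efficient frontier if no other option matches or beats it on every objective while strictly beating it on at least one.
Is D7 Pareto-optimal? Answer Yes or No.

D1: worse on network (9 vs 23).
D2: worse on network (13 vs 23).
D3: worse on network (20 vs 23).
D4: worse on network (15 vs 23).
D5: worse on network (13 vs 23).
D6: worse on network (14 vs 23).
No option is at least as good as D7 on every objective and strictly better on one.

Yes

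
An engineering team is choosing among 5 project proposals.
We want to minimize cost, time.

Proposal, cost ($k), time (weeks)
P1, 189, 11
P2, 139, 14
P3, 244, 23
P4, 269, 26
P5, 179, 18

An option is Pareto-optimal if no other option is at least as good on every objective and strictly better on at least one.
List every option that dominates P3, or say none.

P1: cost 189≤244, time 11≤23 — dominates P3.
P2: cost 139≤244, time 14≤23 — dominates P3.
P5: cost 179≤244, time 18≤23 — dominates P3.
Others (P4) are each worse than P3 on at least one objective.

P1, P2, P5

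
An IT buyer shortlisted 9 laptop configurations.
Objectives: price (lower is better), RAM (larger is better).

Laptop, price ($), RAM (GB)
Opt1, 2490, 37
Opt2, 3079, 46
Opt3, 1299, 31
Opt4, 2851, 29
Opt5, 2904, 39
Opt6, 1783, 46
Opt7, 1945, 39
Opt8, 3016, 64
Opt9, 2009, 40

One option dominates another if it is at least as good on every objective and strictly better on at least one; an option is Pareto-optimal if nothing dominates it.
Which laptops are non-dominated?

Opt3, Opt6, Opt8

Opt1: dominated by Opt6 (price 1783≤2490, RAM 46≥37).
Opt2: dominated by Opt6 (price 1783≤3079, RAM 46≥46).
Opt3: not dominated (best price).
Opt4: dominated by Opt1 (price 2490≤2851, RAM 37≥29).
Opt5: dominated by Opt6 (price 1783≤2904, RAM 46≥39).
Opt6: not dominated.
Opt7: dominated by Opt6 (price 1783≤1945, RAM 46≥39).
Opt8: not dominated (best RAM).
Opt9: dominated by Opt6 (price 1783≤2009, RAM 46≥40).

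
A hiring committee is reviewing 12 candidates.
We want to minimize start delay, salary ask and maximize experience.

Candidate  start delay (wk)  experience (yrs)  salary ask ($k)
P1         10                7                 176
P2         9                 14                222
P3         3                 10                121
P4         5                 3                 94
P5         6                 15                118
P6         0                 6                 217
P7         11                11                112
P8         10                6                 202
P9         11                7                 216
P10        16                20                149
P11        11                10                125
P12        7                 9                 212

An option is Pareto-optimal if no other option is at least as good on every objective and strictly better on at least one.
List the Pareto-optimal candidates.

P1: dominated by P3 (start delay 3≤10, experience 10≥7, salary ask 121≤176).
P2: dominated by P5 (start delay 6≤9, experience 15≥14, salary ask 118≤222).
P3: not dominated.
P4: not dominated (best salary ask).
P5: not dominated.
P6: not dominated (best start delay).
P7: not dominated.
P8: dominated by P1 (start delay 10≤10, experience 7≥6, salary ask 176≤202).
P9: dominated by P1 (start delay 10≤11, experience 7≥7, salary ask 176≤216).
P10: not dominated (best experience).
P11: dominated by P3 (start delay 3≤11, experience 10≥10, salary ask 121≤125).
P12: dominated by P3 (start delay 3≤7, experience 10≥9, salary ask 121≤212).

P3, P4, P5, P6, P7, P10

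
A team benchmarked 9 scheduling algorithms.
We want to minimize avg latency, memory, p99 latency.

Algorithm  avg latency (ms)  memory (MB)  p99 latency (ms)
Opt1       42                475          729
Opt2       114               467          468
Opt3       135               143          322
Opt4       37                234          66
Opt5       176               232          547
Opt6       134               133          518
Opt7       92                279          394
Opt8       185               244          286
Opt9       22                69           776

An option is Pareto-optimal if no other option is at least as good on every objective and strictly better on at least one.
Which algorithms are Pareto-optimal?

Opt1: dominated by Opt4 (avg latency 37≤42, memory 234≤475, p99 latency 66≤729).
Opt2: dominated by Opt4 (avg latency 37≤114, memory 234≤467, p99 latency 66≤468).
Opt3: not dominated.
Opt4: not dominated (best p99 latency).
Opt5: dominated by Opt3 (avg latency 135≤176, memory 143≤232, p99 latency 322≤547).
Opt6: not dominated.
Opt7: dominated by Opt4 (avg latency 37≤92, memory 234≤279, p99 latency 66≤394).
Opt8: dominated by Opt4 (avg latency 37≤185, memory 234≤244, p99 latency 66≤286).
Opt9: not dominated (best avg latency).

Opt3, Opt4, Opt6, Opt9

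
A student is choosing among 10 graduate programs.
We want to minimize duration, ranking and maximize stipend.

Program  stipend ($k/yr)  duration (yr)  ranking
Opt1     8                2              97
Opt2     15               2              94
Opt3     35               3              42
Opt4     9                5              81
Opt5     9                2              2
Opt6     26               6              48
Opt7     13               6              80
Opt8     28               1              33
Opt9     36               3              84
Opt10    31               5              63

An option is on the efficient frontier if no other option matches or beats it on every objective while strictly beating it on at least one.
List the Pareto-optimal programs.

Opt3, Opt5, Opt8, Opt9

Opt1: dominated by Opt2 (stipend 15≥8, duration 2≤2, ranking 94≤97).
Opt2: dominated by Opt8 (stipend 28≥15, duration 1≤2, ranking 33≤94).
Opt3: not dominated.
Opt4: dominated by Opt3 (stipend 35≥9, duration 3≤5, ranking 42≤81).
Opt5: not dominated (best ranking).
Opt6: dominated by Opt3 (stipend 35≥26, duration 3≤6, ranking 42≤48).
Opt7: dominated by Opt3 (stipend 35≥13, duration 3≤6, ranking 42≤80).
Opt8: not dominated (best duration).
Opt9: not dominated (best stipend).
Opt10: dominated by Opt3 (stipend 35≥31, duration 3≤5, ranking 42≤63).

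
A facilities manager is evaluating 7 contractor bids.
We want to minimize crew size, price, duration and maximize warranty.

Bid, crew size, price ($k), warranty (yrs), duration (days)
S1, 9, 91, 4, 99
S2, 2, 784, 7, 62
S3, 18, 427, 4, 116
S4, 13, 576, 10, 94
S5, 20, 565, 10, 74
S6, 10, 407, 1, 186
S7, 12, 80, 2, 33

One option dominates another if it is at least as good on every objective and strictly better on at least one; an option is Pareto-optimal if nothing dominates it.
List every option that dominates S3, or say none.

S1: crew size 9≤18, price 91≤427, warranty 4≥4, duration 99≤116 — dominates S3.
Others (S2, S4, S5, S6, S7) are each worse than S3 on at least one objective.

S1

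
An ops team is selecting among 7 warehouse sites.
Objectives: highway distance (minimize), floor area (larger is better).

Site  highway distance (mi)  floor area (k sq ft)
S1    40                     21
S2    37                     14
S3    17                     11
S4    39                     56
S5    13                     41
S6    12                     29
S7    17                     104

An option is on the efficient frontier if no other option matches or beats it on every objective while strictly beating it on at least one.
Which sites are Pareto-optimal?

S1: dominated by S4 (highway distance 39≤40, floor area 56≥21).
S2: dominated by S5 (highway distance 13≤37, floor area 41≥14).
S3: dominated by S5 (highway distance 13≤17, floor area 41≥11).
S4: dominated by S7 (highway distance 17≤39, floor area 104≥56).
S5: not dominated.
S6: not dominated (best highway distance).
S7: not dominated (best floor area).

S5, S6, S7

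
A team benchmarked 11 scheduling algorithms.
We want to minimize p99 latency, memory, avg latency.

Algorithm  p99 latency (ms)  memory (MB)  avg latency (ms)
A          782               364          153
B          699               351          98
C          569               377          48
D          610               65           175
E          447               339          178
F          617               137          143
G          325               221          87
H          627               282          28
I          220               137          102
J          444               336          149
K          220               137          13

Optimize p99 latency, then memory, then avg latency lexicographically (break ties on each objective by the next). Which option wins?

K

First minimize p99 latency: best is 220, kept {I, K}.
Then minimize memory: best is 137, kept {I, K}.
Then minimize avg latency: best is 13, kept {K}.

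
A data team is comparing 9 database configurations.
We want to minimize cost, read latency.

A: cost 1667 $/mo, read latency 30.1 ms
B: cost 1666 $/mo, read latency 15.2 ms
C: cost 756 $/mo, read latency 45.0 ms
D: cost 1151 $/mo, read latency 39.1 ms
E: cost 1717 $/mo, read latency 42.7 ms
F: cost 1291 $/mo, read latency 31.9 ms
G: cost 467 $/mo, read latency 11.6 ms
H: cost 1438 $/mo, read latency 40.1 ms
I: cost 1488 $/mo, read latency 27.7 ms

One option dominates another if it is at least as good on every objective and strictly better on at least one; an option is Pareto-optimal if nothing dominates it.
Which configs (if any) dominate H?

D: cost 1151≤1438, read latency 39.1≤40.1 — dominates H.
F: cost 1291≤1438, read latency 31.9≤40.1 — dominates H.
G: cost 467≤1438, read latency 11.6≤40.1 — dominates H.
Others (A, B, C, E, I) are each worse than H on at least one objective.

D, F, G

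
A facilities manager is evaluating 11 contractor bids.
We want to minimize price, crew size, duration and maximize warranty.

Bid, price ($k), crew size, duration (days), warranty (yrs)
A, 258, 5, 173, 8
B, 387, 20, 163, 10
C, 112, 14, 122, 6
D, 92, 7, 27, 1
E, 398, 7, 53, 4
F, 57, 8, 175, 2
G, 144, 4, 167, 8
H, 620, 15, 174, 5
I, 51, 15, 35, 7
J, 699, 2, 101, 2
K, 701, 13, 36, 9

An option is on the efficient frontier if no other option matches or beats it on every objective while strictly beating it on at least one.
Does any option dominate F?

A: worse on price (258 vs 57).
B: worse on price (387 vs 57).
C: worse on price (112 vs 57).
D: worse on price (92 vs 57).
E: worse on price (398 vs 57).
G: worse on price (144 vs 57).
H: worse on price (620 vs 57).
I: worse on crew size (15 vs 8).
J: worse on price (699 vs 57).
K: worse on price (701 vs 57).
No option is at least as good as F on every objective and strictly better on one.

No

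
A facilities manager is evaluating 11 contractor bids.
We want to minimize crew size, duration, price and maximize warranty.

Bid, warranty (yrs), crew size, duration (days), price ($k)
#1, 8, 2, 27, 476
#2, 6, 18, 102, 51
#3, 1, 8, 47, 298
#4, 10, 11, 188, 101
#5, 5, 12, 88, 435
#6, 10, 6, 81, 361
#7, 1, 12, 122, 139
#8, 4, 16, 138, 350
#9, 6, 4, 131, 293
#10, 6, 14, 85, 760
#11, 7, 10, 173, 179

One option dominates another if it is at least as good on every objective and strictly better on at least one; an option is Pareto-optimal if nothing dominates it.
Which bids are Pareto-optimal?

#1: not dominated (best crew size).
#2: not dominated (best price).
#3: not dominated.
#4: not dominated.
#5: dominated by #6 (warranty 10≥5, crew size 6≤12, duration 81≤88, price 361≤435).
#6: not dominated.
#7: not dominated.
#8: dominated by #9 (warranty 6≥4, crew size 4≤16, duration 131≤138, price 293≤350).
#9: not dominated.
#10: dominated by #1 (warranty 8≥6, crew size 2≤14, duration 27≤85, price 476≤760).
#11: not dominated.

#1, #2, #3, #4, #6, #7, #9, #11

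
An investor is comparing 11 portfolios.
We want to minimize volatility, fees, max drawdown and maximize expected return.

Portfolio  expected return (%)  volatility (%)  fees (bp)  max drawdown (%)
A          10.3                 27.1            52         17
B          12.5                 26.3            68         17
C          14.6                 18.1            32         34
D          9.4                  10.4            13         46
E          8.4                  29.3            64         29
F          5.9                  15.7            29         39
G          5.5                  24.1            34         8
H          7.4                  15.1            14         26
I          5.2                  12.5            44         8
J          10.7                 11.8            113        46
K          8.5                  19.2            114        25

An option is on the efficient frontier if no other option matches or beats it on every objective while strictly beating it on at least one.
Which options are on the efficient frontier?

A: not dominated.
B: not dominated.
C: not dominated (best expected return).
D: not dominated (best volatility).
E: dominated by A (expected return 10.3≥8.4, volatility 27.1≤29.3, fees 52≤64, max drawdown 17≤29).
F: dominated by H (expected return 7.4≥5.9, volatility 15.1≤15.7, fees 14≤29, max drawdown 26≤39).
G: not dominated.
H: not dominated.
I: not dominated.
J: not dominated.
K: not dominated.

A, B, C, D, G, H, I, J, K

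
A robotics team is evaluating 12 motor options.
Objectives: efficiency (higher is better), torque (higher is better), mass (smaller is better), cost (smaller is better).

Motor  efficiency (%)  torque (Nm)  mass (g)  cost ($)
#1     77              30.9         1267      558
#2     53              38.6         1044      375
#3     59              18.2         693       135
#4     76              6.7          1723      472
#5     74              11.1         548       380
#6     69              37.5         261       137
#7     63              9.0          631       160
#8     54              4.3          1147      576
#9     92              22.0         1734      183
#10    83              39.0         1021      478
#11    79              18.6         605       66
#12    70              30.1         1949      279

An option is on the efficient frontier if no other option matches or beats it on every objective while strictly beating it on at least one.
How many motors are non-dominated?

#1: dominated by #10 (efficiency 83≥77, torque 39.0≥30.9, mass 1021≤1267, cost 478≤558).
#2: not dominated.
#3: dominated by #11 (efficiency 79≥59, torque 18.6≥18.2, mass 605≤693, cost 66≤135).
#4: dominated by #11 (efficiency 79≥76, torque 18.6≥6.7, mass 605≤1723, cost 66≤472).
#5: not dominated.
#6: not dominated (best mass).
#7: dominated by #6 (efficiency 69≥63, torque 37.5≥9.0, mass 261≤631, cost 137≤160).
#8: dominated by #3 (efficiency 59≥54, torque 18.2≥4.3, mass 693≤1147, cost 135≤576).
#9: not dominated (best efficiency).
#10: not dominated (best torque).
#11: not dominated (best cost).
#12: not dominated.
Pareto-optimal: #2, #5, #6, #9, #10, #11, #12 → 7.

7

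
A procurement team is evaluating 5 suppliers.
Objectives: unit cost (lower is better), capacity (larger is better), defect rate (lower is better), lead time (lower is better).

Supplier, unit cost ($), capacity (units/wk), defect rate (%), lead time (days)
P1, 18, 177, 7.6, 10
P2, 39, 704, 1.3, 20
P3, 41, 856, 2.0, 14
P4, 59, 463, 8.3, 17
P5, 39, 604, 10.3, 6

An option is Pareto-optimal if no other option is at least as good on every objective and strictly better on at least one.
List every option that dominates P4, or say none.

P3: unit cost 41≤59, capacity 856≥463, defect rate 2.0≤8.3, lead time 14≤17 — dominates P4.
Others (P1, P2, P5) are each worse than P4 on at least one objective.

P3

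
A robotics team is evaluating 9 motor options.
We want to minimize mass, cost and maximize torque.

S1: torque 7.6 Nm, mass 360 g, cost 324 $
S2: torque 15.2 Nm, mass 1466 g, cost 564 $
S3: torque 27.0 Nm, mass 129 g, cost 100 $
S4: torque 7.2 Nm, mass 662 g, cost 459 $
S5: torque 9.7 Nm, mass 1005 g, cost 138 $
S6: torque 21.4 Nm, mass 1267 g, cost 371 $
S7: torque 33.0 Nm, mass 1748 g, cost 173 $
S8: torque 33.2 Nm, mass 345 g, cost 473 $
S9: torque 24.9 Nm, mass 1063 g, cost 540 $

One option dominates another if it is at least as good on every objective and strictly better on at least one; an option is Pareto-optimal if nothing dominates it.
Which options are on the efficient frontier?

S3, S7, S8

S1: dominated by S3 (torque 27.0≥7.6, mass 129≤360, cost 100≤324).
S2: dominated by S3 (torque 27.0≥15.2, mass 129≤1466, cost 100≤564).
S3: not dominated (best mass).
S4: dominated by S1 (torque 7.6≥7.2, mass 360≤662, cost 324≤459).
S5: dominated by S3 (torque 27.0≥9.7, mass 129≤1005, cost 100≤138).
S6: dominated by S3 (torque 27.0≥21.4, mass 129≤1267, cost 100≤371).
S7: not dominated.
S8: not dominated (best torque).
S9: dominated by S3 (torque 27.0≥24.9, mass 129≤1063, cost 100≤540).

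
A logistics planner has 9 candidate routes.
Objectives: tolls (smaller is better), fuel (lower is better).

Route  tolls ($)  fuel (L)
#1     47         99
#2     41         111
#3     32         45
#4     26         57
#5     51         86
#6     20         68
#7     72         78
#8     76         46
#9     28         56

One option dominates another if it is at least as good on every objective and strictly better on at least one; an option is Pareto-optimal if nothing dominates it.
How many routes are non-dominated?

#1: dominated by #3 (tolls 32≤47, fuel 45≤99).
#2: dominated by #3 (tolls 32≤41, fuel 45≤111).
#3: not dominated (best fuel).
#4: not dominated.
#5: dominated by #3 (tolls 32≤51, fuel 45≤86).
#6: not dominated (best tolls).
#7: dominated by #3 (tolls 32≤72, fuel 45≤78).
#8: dominated by #3 (tolls 32≤76, fuel 45≤46).
#9: not dominated.
Pareto-optimal: #3, #4, #6, #9 → 4.

4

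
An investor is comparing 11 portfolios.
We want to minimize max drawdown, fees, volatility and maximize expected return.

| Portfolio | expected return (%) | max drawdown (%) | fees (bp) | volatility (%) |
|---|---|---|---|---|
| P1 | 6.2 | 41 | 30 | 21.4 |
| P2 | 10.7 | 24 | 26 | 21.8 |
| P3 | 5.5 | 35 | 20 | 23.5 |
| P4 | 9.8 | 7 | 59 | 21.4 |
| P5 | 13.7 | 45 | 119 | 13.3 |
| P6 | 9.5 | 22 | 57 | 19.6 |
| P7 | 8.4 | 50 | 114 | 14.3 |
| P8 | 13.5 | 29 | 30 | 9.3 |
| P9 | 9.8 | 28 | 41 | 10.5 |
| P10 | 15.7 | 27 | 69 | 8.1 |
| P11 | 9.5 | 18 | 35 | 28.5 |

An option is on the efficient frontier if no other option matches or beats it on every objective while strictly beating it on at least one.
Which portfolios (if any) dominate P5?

P10: expected return 15.7≥13.7, max drawdown 27≤45, fees 69≤119, volatility 8.1≤13.3 — dominates P5.
Others (P1, P2, P3, P4, P6, P7, P8, P9, P11) are each worse than P5 on at least one objective.

P10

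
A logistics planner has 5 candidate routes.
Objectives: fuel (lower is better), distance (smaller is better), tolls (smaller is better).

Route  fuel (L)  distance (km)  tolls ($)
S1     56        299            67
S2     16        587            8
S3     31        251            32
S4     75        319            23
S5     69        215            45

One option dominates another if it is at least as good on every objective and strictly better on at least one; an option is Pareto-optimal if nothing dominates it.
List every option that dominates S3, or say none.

S1: worse on fuel (56 vs 31).
S2: worse on distance (587 vs 251).
S4: worse on fuel (75 vs 31).
S5: worse on fuel (69 vs 31).
No option dominates S3.

none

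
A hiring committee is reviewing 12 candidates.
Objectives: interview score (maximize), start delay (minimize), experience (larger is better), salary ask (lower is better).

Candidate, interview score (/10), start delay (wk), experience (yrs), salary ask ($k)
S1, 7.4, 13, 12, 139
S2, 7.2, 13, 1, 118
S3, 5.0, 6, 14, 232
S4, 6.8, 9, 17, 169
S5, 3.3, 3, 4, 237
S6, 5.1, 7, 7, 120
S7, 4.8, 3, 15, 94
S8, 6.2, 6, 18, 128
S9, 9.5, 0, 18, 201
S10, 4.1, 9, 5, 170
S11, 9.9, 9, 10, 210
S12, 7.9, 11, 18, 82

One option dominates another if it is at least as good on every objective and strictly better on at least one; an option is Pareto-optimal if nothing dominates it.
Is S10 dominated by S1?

No

S1 vs S10: S1 is worse on start delay (13 vs 9), so it does not dominate S10.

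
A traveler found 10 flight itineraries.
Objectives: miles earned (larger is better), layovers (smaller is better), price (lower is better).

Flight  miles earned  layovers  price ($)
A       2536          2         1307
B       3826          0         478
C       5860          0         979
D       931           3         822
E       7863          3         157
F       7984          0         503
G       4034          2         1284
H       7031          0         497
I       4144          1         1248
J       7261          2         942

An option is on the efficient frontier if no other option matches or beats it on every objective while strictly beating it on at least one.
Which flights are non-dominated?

A: dominated by B (miles earned 3826≥2536, layovers 0≤2, price 478≤1307).
B: not dominated.
C: dominated by F (miles earned 7984≥5860, layovers 0≤0, price 503≤979).
D: dominated by B (miles earned 3826≥931, layovers 0≤3, price 478≤822).
E: not dominated (best price).
F: not dominated (best miles earned).
G: dominated by C (miles earned 5860≥4034, layovers 0≤2, price 979≤1284).
H: not dominated.
I: dominated by C (miles earned 5860≥4144, layovers 0≤1, price 979≤1248).
J: dominated by F (miles earned 7984≥7261, layovers 0≤2, price 503≤942).

B, E, F, H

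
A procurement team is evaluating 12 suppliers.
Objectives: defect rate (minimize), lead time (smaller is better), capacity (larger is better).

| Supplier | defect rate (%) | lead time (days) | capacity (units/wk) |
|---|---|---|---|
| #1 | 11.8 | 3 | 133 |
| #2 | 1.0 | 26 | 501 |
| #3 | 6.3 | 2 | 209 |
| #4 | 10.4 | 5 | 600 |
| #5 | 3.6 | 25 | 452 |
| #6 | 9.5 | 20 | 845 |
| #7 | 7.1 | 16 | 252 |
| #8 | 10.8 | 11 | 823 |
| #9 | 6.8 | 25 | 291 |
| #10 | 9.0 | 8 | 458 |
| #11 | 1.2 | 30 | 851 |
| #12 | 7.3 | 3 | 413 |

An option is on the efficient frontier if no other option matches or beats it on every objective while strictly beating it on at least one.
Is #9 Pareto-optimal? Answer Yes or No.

No

#5 vs #9: defect rate 3.6≤6.8, lead time 25≤25, capacity 452≥291 — #5 is at least as good on every objective and strictly better on at least one, so #5 dominates #9.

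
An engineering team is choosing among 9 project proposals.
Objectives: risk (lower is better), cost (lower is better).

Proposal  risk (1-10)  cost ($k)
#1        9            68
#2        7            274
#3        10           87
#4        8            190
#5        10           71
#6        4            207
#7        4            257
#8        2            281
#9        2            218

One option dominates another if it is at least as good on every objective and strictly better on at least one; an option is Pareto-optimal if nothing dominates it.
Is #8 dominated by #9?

#9 vs #8: risk 2≤2, cost 218≤281 — #9 is at least as good on every objective with at least one strict improvement.

Yes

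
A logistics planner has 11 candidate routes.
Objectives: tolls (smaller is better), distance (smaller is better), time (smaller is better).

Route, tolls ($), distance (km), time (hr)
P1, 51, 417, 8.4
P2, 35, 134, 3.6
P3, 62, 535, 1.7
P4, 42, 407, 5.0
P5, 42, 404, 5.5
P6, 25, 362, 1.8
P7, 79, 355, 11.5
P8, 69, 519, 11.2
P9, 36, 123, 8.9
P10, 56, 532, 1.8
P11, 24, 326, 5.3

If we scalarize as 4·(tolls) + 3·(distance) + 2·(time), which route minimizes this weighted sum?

P9

P1: 4·51 + 3·417 + 2·8.4 = 1471.8
P2: 4·35 + 3·134 + 2·3.6 = 549.2
P3: 4·62 + 3·535 + 2·1.7 = 1856.4
P4: 4·42 + 3·407 + 2·5.0 = 1399.0
P5: 4·42 + 3·404 + 2·5.5 = 1391.0
P6: 4·25 + 3·362 + 2·1.8 = 1189.6
P7: 4·79 + 3·355 + 2·11.5 = 1404.0
P8: 4·69 + 3·519 + 2·11.2 = 1855.4
P9: 4·36 + 3·123 + 2·8.9 = 530.8
P10: 4·56 + 3·532 + 2·1.8 = 1823.6
P11: 4·24 + 3·326 + 2·5.3 = 1084.6
Lowest: P9 at 530.8.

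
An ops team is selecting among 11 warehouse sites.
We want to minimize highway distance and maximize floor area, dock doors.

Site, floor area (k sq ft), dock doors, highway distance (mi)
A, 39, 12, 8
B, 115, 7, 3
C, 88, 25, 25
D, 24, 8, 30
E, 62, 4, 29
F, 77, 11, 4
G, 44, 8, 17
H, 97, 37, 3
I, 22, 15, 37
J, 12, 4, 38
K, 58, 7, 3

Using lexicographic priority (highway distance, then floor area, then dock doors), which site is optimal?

B

First minimize highway distance: best is 3, kept {B, H, K}.
Then maximize floor area: best is 115, kept {B}.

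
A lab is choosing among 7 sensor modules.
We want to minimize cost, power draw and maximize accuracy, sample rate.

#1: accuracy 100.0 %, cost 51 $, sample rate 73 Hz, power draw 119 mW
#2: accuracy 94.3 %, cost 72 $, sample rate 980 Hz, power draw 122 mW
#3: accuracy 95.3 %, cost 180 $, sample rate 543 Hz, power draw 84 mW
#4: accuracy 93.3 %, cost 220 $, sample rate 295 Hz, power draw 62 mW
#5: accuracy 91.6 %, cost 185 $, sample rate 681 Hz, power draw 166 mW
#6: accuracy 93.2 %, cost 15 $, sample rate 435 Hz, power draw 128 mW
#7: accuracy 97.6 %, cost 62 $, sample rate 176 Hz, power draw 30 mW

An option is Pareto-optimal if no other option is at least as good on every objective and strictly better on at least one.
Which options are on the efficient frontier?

#1: not dominated (best accuracy).
#2: not dominated (best sample rate).
#3: not dominated.
#4: not dominated.
#5: dominated by #2 (accuracy 94.3≥91.6, cost 72≤185, sample rate 980≥681, power draw 122≤166).
#6: not dominated (best cost).
#7: not dominated (best power draw).

#1, #2, #3, #4, #6, #7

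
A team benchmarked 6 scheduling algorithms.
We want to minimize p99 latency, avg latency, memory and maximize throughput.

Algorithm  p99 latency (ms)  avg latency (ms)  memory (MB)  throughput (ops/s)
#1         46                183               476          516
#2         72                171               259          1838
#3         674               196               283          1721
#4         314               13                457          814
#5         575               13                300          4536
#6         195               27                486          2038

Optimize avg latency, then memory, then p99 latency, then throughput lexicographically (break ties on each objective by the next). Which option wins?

First minimize avg latency: best is 13, kept {#4, #5}.
Then minimize memory: best is 300, kept {#5}.

#5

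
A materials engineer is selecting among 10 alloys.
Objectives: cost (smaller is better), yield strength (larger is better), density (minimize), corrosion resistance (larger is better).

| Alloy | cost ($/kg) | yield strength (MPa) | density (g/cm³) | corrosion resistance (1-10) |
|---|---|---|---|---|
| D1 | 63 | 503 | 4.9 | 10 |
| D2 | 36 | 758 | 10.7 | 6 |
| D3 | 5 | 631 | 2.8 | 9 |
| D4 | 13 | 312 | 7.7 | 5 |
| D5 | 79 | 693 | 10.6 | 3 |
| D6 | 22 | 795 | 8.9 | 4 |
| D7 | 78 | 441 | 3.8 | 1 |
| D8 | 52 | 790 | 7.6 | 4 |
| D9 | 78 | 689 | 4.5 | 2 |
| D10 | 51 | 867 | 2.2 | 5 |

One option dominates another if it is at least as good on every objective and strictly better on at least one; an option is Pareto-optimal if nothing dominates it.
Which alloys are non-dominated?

D1, D2, D3, D6, D10

D1: not dominated (best corrosion resistance).
D2: not dominated.
D3: not dominated (best cost).
D4: dominated by D3 (cost 5≤13, yield strength 631≥312, density 2.8≤7.7, corrosion resistance 9≥5).
D5: dominated by D6 (cost 22≤79, yield strength 795≥693, density 8.9≤10.6, corrosion resistance 4≥3).
D6: not dominated.
D7: dominated by D3 (cost 5≤78, yield strength 631≥441, density 2.8≤3.8, corrosion resistance 9≥1).
D8: dominated by D10 (cost 51≤52, yield strength 867≥790, density 2.2≤7.6, corrosion resistance 5≥4).
D9: dominated by D10 (cost 51≤78, yield strength 867≥689, density 2.2≤4.5, corrosion resistance 5≥2).
D10: not dominated (best yield strength).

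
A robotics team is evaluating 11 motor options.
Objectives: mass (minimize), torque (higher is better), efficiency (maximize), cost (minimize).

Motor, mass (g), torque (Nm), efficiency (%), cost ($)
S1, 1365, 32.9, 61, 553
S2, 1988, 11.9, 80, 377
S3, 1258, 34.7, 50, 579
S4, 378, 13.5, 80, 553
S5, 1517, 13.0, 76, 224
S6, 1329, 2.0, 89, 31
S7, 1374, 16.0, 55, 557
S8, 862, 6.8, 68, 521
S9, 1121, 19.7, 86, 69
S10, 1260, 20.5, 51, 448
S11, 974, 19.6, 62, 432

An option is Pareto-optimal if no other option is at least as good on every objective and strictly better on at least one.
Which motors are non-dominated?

S1: not dominated.
S2: dominated by S9 (mass 1121≤1988, torque 19.7≥11.9, efficiency 86≥80, cost 69≤377).
S3: not dominated (best torque).
S4: not dominated (best mass).
S5: dominated by S9 (mass 1121≤1517, torque 19.7≥13.0, efficiency 86≥76, cost 69≤224).
S6: not dominated (best efficiency).
S7: dominated by S1 (mass 1365≤1374, torque 32.9≥16.0, efficiency 61≥55, cost 553≤557).
S8: not dominated.
S9: not dominated.
S10: not dominated.
S11: not dominated.

S1, S3, S4, S6, S8, S9, S10, S11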